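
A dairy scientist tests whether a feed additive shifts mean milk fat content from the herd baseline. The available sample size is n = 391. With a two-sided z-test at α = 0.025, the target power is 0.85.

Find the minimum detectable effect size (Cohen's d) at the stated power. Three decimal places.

d ≈ 0.166

Need Φ(δ − 2.241) = 0.85, so δ = 2.241 + 1.036 = 3.278.
(Lower-tail contribution to power is negligible for δ > 0.)
δ = d·√n ⇒ d = δ/√n = 3.278/√391 = 0.1658.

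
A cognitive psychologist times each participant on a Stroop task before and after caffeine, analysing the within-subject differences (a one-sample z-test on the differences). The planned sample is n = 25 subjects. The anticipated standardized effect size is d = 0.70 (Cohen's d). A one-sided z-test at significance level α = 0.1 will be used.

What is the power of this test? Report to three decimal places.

Power ≈ 0.987

Noncentrality parameter: δ = d·√n = 0.70 × √25 = 3.5000
Critical value for a one-sided test at α = 0.1: z_α = 1.282.
Power = P(Z > 1.282 − δ) = Φ(2.218) = 0.9867.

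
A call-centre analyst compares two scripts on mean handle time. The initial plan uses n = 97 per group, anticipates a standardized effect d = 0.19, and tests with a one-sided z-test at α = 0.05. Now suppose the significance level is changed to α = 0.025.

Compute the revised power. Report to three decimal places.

δ = d·√(n/2) = 0.19 × √(97/2) = 1.3232 (unchanged). New critical value: z_{0.025} = 1.960.
Revised power = Φ(δ − 1.960) = Φ(-0.637) = 0.2621.

Power ≈ 0.262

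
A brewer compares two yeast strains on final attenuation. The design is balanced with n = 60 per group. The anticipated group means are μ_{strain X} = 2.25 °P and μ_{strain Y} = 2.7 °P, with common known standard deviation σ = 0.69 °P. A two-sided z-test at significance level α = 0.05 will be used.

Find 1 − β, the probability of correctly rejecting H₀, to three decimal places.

Standardized effect: d = |μ_{strain X} − μ_{strain Y}| / σ = |2.25 − 2.7| / 0.69 = 0.6522
Noncentrality parameter: δ = d·√(n/2) = 0.6522 × √(60/2) = 3.5721
Critical value for a two-sided test at α = 0.05: z_{α/2} = 1.960.
Power = Φ(δ − 1.960) + Φ(−δ − 1.960) = Φ(1.612) + Φ(-5.532) = 0.9465 + 0.0000 = 0.9465.

Power ≈ 0.947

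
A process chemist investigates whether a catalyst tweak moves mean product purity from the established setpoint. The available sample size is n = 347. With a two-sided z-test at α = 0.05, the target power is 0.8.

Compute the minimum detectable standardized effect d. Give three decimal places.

Required noncentrality: δ = z_{0.025} + z_{0.20} = 1.960 + 0.842 = 2.802.
(Lower-tail contribution to power is negligible for δ > 0.)
δ = d·√n ⇒ d = δ/√n = 2.802/√347 = 0.1504.

d ≈ 0.150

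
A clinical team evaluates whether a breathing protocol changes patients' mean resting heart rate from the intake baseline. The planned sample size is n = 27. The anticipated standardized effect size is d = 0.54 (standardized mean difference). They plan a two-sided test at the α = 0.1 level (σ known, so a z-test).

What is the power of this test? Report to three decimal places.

Power ≈ 0.877

Noncentrality parameter: δ = d·√n = 0.54 × √27 = 2.8059
Two-sided α = 0.1 → critical value z_{0.05} = 1.645.
Power = Φ(δ − 1.645) + Φ(−δ − 1.645) = Φ(1.161) + Φ(-4.451) = 0.8772 + 0.0000 = 0.8772.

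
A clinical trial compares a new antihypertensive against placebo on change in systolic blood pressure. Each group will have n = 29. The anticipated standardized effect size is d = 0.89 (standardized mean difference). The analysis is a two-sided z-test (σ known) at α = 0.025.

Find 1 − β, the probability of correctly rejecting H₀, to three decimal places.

Power ≈ 0.874

Noncentrality parameter: δ = d·√(n/2) = 0.89 × √(29/2) = 3.3890
Two-sided α = 0.025 → critical value z_{0.0125} = 2.241.
Power = Φ(δ − 2.241) + Φ(−δ − 2.241) = Φ(1.148) + Φ(-5.630) = 0.8744 + 0.0000 = 0.8744.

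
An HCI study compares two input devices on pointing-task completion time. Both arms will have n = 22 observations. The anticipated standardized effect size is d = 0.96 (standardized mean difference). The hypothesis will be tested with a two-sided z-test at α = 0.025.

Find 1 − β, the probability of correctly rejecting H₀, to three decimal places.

Noncentrality parameter: δ = d·√(n/2) = 0.96 × √(22/2) = 3.1840
Critical value for a two-sided test at α = 0.025: z_{α/2} = 2.241.
Power = Φ(δ − 2.241) + Φ(−δ − 2.241) = Φ(0.943) + Φ(-5.425) = 0.8270 + 0.0000 = 0.8270.

Power ≈ 0.827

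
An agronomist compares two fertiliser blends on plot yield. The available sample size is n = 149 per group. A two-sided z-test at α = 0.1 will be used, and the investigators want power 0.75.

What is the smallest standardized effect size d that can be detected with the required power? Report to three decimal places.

d ≈ 0.269

Need Φ(δ − 1.645) = 0.75, so δ = 1.645 + 0.674 = 2.319.
(The second rejection-region term Φ(−δ − z_{α/2}) is negligible and dropped.)
δ = d·√(n/2) ⇒ d = δ/√(n/2) = 2.319/√(149/2) = 0.2687.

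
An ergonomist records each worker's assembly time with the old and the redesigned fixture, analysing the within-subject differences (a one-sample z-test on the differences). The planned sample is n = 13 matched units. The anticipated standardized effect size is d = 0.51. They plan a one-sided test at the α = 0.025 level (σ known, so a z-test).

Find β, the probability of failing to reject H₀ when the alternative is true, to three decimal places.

β ≈ 0.548

Noncentrality parameter: δ = d·√n = 0.51 × √13 = 1.8388
One-sided α = 0.025 → critical value z_{0.025} = 1.960.
Power = P(Z > 1.960 − δ) = Φ(-0.121) = 0.4518.
Type II error: β = 1 − power = 1 − 0.4518 = 0.5482.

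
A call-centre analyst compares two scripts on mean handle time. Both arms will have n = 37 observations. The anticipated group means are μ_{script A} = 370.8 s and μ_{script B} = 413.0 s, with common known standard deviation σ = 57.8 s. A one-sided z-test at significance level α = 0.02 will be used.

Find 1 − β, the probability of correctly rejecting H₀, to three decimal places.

Power ≈ 0.861

Standardized effect: d = |μ_{script A} − μ_{script B}| / σ = |370.8 − 413.0| / 57.8 = 0.7301
Noncentrality parameter: δ = d·√(n/2) = 0.7301 × √(37/2) = 3.1403
Critical value for a one-sided test at α = 0.02: z_α = 2.054.
Power = P(Z > 2.054 − δ) = Φ(1.087) = 0.8614.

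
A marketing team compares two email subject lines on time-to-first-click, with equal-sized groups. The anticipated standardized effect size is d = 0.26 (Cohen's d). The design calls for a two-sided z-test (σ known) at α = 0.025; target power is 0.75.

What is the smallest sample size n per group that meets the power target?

Set Φ(δ − 2.241) = 0.75; then δ − 2.241 = Φ⁻¹(0.75) = 0.674, giving δ = 2.916.
(For δ > 0 the lower-tail rejection region contributes negligibly to power, so the one-term inversion is standard.)
δ = d·√(n/2) ⇒ n = 2(δ/d)² = 2 × (2.916 / 0.26)² = 251.55.
Rounding up, n = 252 per group.

n = 252 per group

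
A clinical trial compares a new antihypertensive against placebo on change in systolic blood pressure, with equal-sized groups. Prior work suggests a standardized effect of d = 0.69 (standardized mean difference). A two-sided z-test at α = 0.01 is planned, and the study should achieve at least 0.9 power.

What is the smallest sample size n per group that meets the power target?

For power 0.9 need Φ(δ − z_{0.005}) = 0.9, so δ = z_{0.005} + z_{0.10} = 2.576 + 1.282 = 3.857.
(Ignoring the negligible lower-tail rejection probability gives the usual closed-form inversion.)
δ = d·√(n/2) ⇒ n = 2(δ/d)² = 2 × (3.857 / 0.69)² = 62.51.
Rounding up, n = 63 per group.

n = 63 per group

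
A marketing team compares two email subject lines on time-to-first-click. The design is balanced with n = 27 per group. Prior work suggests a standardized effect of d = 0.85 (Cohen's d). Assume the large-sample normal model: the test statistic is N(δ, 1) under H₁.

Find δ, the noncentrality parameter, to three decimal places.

δ = d·√(n/2) = 0.85 × √(27/2) = 3.1231

δ ≈ 3.123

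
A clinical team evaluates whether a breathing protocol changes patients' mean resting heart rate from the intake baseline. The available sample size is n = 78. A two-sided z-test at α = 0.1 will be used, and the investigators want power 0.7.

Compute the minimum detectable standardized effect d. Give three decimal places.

d ≈ 0.246

Required noncentrality: δ = z_{0.05} + z_{0.30} = 1.645 + 0.524 = 2.169.
(Lower-tail contribution to power is negligible for δ > 0.)
δ = d·√n ⇒ d = δ/√n = 2.169/√78 = 0.2456.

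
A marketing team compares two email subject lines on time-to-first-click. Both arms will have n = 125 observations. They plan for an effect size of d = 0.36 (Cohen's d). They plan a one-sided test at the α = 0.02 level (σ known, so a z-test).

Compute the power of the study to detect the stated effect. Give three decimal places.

Noncentrality parameter: δ = d·√(n/2) = 0.36 × √(125/2) = 2.8460
Critical value for a one-sided test at α = 0.02: z_α = 2.054.
Power = P(Z > 2.054 − δ) = Φ(0.792) = 0.7859.

Power ≈ 0.786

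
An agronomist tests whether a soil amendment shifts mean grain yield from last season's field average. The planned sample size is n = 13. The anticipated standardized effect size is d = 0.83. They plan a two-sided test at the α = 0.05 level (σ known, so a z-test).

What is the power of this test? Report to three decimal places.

Noncentrality parameter: δ = d·√n = 0.83 × √13 = 2.9926
Two-sided α = 0.05 → critical value z_{0.025} = 1.960.
Power = Φ(δ − 1.960) + Φ(−δ − 1.960) = Φ(1.033) + Φ(-4.953) = 0.8491 + 0.0000 = 0.8491.

Power ≈ 0.849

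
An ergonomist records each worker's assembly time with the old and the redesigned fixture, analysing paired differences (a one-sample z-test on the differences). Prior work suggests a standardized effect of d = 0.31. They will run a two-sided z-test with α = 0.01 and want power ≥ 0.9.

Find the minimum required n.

For power 0.9 need Φ(δ − z_{0.005}) = 0.9, so δ = z_{0.005} + z_{0.10} = 2.576 + 1.282 = 3.857.
(Ignoring the negligible lower-tail rejection probability gives the usual closed-form inversion.)
δ = d·√n ⇒ n = (δ/d)² = (3.857 / 0.31)² = 154.83.
Round up to the next whole unit.

n = 155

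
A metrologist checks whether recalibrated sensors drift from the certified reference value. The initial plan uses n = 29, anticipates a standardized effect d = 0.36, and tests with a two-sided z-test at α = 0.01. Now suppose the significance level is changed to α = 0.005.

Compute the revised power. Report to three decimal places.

δ = d·√n = 0.36 × √29 = 1.9387 (unchanged). New critical value: z_{0.0025} = 2.807.
Revised power = Φ(δ − 2.807) + Φ(−δ − 2.807) = Φ(-0.868) + Φ(-4.746) = 0.1926 + 0.0000 = 0.1926.

Power ≈ 0.193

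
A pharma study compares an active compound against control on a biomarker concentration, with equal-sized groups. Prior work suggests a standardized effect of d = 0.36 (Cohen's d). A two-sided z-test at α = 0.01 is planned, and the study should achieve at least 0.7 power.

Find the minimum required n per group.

n = 149 per group

For power 0.7 need Φ(δ − z_{0.005}) = 0.7, so δ = z_{0.005} + z_{0.30} = 2.576 + 0.524 = 3.100.
(The Φ(−δ − z_{α/2}) term is vanishingly small for δ > 0 and is dropped in the standard sample-size formula.)
δ = d·√(n/2) ⇒ n = 2(δ/d)² = 2 × (3.100 / 0.36)² = 148.32.
Rounding up, n = 149 per group.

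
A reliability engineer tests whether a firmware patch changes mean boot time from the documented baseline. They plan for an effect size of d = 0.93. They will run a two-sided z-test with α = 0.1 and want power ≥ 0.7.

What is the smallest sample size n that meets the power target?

n = 6

Set Φ(δ − 1.645) = 0.7; then δ − 1.645 = Φ⁻¹(0.7) = 0.524, giving δ = 2.169.
(The Φ(−δ − z_{α/2}) term is vanishingly small for δ > 0 and is dropped in the standard sample-size formula.)
δ = d·√n ⇒ n = (δ/d)² = (2.169 / 0.93)² = 5.44.
Round up to the next whole unit.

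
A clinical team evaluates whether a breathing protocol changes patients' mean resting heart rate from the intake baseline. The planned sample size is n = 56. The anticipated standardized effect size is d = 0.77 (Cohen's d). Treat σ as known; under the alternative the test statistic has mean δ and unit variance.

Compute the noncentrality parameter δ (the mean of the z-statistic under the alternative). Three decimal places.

δ = d·√n = 0.77 × √56 = 5.7622

δ ≈ 5.762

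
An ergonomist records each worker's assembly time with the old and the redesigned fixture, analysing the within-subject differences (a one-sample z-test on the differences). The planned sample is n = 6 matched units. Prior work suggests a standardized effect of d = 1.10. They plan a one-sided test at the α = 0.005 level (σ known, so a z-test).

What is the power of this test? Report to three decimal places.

Power ≈ 0.547

Noncentrality parameter: δ = d·√n = 1.10 × √6 = 2.6944
One-sided α = 0.005 → critical value z_{0.005} = 2.576.
Power = P(Z > 2.576 − δ) = Φ(0.119) = 0.5472.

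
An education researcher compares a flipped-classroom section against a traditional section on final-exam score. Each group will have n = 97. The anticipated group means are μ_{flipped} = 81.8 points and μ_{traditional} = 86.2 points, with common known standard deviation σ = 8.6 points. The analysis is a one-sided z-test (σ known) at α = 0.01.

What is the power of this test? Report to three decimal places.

Standardized effect: d = |μ_{flipped} − μ_{traditional}| / σ = |81.8 − 86.2| / 8.6 = 0.5116
Noncentrality parameter: δ = d·√(n/2) = 0.5116 × √(97/2) = 3.5631
Critical value for a one-sided test at α = 0.01: z_α = 2.326.
Power = P(Z > 2.326 − δ) = Φ(1.237) = 0.8919.

Power ≈ 0.892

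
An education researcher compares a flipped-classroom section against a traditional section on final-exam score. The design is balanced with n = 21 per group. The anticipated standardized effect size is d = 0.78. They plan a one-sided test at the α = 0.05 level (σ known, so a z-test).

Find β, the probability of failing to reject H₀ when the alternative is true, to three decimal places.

β ≈ 0.189

Noncentrality parameter: δ = d·√(n/2) = 0.78 × √(21/2) = 2.5275
One-sided α = 0.05 → critical value z_{0.05} = 1.645.
Power = P(Z > 1.645 − δ) = Φ(0.883) = 0.8113.
Type II error: β = 1 − power = 1 − 0.8113 = 0.1887.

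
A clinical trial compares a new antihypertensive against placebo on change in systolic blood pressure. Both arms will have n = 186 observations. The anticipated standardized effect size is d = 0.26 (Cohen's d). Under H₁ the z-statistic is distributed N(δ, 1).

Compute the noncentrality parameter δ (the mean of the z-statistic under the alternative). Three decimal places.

δ ≈ 2.507

The noncentrality parameter scales effect size by the design's sample-size factor: δ = d·√(n/2) = 0.26 × √(186/2) = 2.5073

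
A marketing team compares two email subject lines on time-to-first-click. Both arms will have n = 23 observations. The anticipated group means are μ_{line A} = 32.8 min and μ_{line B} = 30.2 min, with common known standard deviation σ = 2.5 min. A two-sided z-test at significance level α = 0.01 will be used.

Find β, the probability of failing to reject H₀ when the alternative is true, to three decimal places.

Standardized effect: d = |μ_{line A} − μ_{line B}| / σ = |32.8 − 30.2| / 2.5 = 1.0400
Noncentrality parameter: δ = d·√(n/2) = 1.0400 × √(23/2) = 3.5268
Critical value for a two-sided test at α = 0.01: z_{α/2} = 2.576.
Power = Φ(δ − 2.576) + Φ(−δ − 2.576) = Φ(0.951) + Φ(-6.103) = 0.8292 + 0.0000 = 0.8292.
Type II error: β = 1 − power = 1 − 0.8292 = 0.1708.

β ≈ 0.171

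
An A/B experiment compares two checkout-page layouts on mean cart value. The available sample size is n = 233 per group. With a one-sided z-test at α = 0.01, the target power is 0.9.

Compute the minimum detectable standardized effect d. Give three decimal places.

d ≈ 0.334

Need Φ(δ − 2.326) = 0.9, so δ = 2.326 + 1.282 = 3.608.
δ = d·√(n/2) ⇒ d = δ/√(n/2) = 3.608/√(233/2) = 0.3343.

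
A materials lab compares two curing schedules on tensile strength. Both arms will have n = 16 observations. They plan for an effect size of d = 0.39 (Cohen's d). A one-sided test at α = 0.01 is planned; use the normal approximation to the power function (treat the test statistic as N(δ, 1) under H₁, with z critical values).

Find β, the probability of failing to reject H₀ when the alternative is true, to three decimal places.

Noncentrality parameter: δ = d·√(n/2) = 0.39 × √(16/2) = 1.1031
One-sided α = 0.01 → critical value z_{0.01} = 2.326.
Power = P(Z > 2.326 − δ) = Φ(-1.223) = 0.1106.
Type II error: β = 1 − power = 1 − 0.1106 = 0.8894.

β ≈ 0.889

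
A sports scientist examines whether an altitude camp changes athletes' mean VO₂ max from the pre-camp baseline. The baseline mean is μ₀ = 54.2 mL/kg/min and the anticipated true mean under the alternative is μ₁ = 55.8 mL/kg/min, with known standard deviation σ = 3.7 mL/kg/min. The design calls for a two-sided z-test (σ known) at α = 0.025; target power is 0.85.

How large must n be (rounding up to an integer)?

Standardized effect: d = |μ₁ − μ₀| / σ = |55.8 − 54.2| / 3.7 = 0.4324
Set Φ(δ − 2.241) = 0.85; then δ − 2.241 = Φ⁻¹(0.85) = 1.036, giving δ = 3.278.
(For δ > 0 the lower-tail rejection region contributes negligibly to power, so the one-term inversion is standard.)
δ = d·√n ⇒ n = (δ/d)² = (3.278 / 0.4324)² = 57.46.
Round up to the next whole unit.

n = 58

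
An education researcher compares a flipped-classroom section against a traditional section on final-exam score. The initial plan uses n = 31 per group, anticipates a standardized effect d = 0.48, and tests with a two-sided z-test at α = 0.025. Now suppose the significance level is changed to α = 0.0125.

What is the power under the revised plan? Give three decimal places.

Power ≈ 0.272

δ = d·√(n/2) = 0.48 × √(31/2) = 1.8898 (unchanged). New critical value: z_{0.0063} = 2.498.
Revised power = Φ(δ − 2.498) + Φ(−δ − 2.498) = Φ(-0.608) + Φ(-4.387) = 0.2716 + 0.0000 = 0.2716.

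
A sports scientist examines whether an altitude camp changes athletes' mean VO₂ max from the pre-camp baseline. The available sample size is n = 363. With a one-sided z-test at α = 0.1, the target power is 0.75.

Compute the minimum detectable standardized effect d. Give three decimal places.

d ≈ 0.103

Need Φ(δ − 1.282) = 0.75, so δ = 1.282 + 0.674 = 1.956.
δ = d·√n ⇒ d = δ/√n = 1.956/√363 = 0.1027.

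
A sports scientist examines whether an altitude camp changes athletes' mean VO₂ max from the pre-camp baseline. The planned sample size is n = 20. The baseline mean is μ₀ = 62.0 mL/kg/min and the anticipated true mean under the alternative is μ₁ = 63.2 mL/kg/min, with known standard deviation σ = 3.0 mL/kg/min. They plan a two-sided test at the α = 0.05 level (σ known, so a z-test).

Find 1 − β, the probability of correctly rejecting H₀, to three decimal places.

Standardized effect: d = |μ₁ − μ₀| / σ = |63.2 − 62.0| / 3.0 = 0.4000
Noncentrality parameter: δ = d·√n = 0.4000 × √20 = 1.7889
Critical value for a two-sided test at α = 0.05: z_{α/2} = 1.960.
Power = Φ(δ − 1.960) + Φ(−δ − 1.960) = Φ(-0.171) + Φ(-3.749) = 0.4321 + 0.0001 = 0.4322.

Power ≈ 0.432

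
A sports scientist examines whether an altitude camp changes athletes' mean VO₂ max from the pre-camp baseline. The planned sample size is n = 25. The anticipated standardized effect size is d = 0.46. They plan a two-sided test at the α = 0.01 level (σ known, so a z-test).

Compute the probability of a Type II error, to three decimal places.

β ≈ 0.609

Noncentrality parameter: δ = d·√n = 0.46 × √25 = 2.3000
Critical value for a two-sided test at α = 0.01: z_{α/2} = 2.576.
Power = Φ(δ − 2.576) + Φ(−δ − 2.576) = Φ(-0.276) + Φ(-4.876) = 0.3913 + 0.0000 = 0.3913.
Type II error: β = 1 − power = 1 − 0.3913 = 0.6087.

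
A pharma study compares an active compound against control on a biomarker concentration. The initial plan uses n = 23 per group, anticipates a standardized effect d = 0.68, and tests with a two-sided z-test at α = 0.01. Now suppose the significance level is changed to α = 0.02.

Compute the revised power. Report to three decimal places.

Power ≈ 0.492

δ = d·√(n/2) = 0.68 × √(23/2) = 2.3060 (unchanged). New critical value: z_{0.01} = 2.326.
Revised power = Φ(δ − 2.326) + Φ(−δ − 2.326) = Φ(-0.020) + Φ(-4.632) = 0.4919 + 0.0000 = 0.4919.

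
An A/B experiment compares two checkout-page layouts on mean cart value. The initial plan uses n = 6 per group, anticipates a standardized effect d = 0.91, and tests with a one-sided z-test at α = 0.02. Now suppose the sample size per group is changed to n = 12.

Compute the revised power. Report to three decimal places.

With n = 12 per group: δ = d·√(n/2) = 0.91 × √(12/2) = 2.2290. Critical value z_{0.02} = 2.054.
Revised power = P(Z > 2.054 − δ) = Φ(0.175) = 0.5696.

Power ≈ 0.570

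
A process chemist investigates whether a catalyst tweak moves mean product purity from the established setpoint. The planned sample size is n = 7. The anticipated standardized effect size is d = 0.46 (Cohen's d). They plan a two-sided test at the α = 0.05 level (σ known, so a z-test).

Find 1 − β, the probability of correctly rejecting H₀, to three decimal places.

Noncentrality parameter: δ = d·√n = 0.46 × √7 = 1.2170
Critical value for a two-sided test at α = 0.05: z_{α/2} = 1.960.
Power = Φ(δ − 1.960) + Φ(−δ − 1.960) = Φ(-0.743) + Φ(-3.177) = 0.2288 + 0.0007 = 0.2295.

Power ≈ 0.230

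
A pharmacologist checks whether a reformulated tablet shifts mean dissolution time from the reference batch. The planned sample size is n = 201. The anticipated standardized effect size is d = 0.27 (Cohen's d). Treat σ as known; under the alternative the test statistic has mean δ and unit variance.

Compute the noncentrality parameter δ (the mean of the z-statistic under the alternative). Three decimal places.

The noncentrality parameter scales effect size by the design's sample-size factor: δ = d·√n = 0.27 × √201 = 3.8279

δ ≈ 3.828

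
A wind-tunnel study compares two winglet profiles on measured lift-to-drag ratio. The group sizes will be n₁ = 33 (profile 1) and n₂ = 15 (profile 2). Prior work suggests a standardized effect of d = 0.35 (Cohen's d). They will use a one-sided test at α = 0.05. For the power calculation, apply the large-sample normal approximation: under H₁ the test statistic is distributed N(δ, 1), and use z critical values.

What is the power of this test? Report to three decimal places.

Noncentrality parameter: δ = d / √(1/n₁ + 1/n₂) = 0.35 / √(1/33 + 1/15) = 1.1240
One-sided α = 0.05 → critical value z_{0.05} = 1.645.
Power = P(Z > 1.645 − δ) = Φ(-0.521) = 0.3012.

Power ≈ 0.301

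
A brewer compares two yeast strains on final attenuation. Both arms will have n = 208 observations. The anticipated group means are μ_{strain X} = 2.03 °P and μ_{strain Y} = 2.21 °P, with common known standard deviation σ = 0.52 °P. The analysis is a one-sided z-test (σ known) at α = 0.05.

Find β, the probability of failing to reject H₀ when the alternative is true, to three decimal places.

β ≈ 0.030

Standardized effect: d = |μ_{strain X} − μ_{strain Y}| / σ = |2.03 − 2.21| / 0.52 = 0.3462
Noncentrality parameter: δ = d·√(n/2) = 0.3462 × √(208/2) = 3.5301
One-sided α = 0.05 → critical value z_{0.05} = 1.645.
Power = Φ(δ − 1.645) = Φ(1.885) = 0.9703.
Type II error: β = 1 − power = 1 − 0.9703 = 0.0297.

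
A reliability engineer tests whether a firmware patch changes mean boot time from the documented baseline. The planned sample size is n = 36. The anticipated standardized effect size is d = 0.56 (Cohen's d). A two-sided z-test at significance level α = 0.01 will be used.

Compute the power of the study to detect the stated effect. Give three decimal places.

Noncentrality parameter: δ = d·√n = 0.56 × √36 = 3.3600
Critical value for a two-sided test at α = 0.01: z_{α/2} = 2.576.
Power = Φ(δ − 2.576) + Φ(−δ − 2.576) = Φ(0.784) + Φ(-5.936) = 0.7835 + 0.0000 = 0.7835.

Power ≈ 0.784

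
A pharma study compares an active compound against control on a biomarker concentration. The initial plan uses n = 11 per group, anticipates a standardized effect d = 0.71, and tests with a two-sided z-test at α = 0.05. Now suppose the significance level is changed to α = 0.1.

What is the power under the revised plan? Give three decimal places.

Power ≈ 0.509

δ = d·√(n/2) = 0.71 × √(11/2) = 1.6651 (unchanged). New critical value: z_{0.05} = 1.645.
Revised power = Φ(δ − 1.645) + Φ(−δ − 1.645) = Φ(0.020) + Φ(-3.310) = 0.5081 + 0.0005 = 0.5085.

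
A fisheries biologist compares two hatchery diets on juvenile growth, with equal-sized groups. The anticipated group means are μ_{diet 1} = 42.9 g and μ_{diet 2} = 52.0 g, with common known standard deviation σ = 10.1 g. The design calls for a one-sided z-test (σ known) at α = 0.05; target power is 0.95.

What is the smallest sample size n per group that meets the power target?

Standardized effect: d = |μ_{diet 1} − μ_{diet 2}| / σ = |42.9 − 52.0| / 10.1 = 0.9010
Set Φ(δ − 1.645) = 0.95; then δ − 1.645 = Φ⁻¹(0.95) = 1.645, giving δ = 3.290.
δ = d·√(n/2) ⇒ n = 2(δ/d)² = 2 × (3.290 / 0.9010)² = 26.66.
Round up to the next whole unit.

n = 27 per group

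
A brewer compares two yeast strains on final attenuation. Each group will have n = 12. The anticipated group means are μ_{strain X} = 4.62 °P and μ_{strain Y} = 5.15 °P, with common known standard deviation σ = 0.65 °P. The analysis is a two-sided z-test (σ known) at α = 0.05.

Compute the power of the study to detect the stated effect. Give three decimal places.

Power ≈ 0.515

Standardized effect: d = |μ_{strain X} − μ_{strain Y}| / σ = |4.62 − 5.15| / 0.65 = 0.8154
Noncentrality parameter: δ = d·√(n/2) = 0.8154 × √(12/2) = 1.9973
Two-sided α = 0.05 → critical value z_{0.025} = 1.960.
Power = Φ(δ − 1.960) + Φ(−δ − 1.960) = Φ(0.037) + Φ(-3.957) = 0.5149 + 0.0000 = 0.5149.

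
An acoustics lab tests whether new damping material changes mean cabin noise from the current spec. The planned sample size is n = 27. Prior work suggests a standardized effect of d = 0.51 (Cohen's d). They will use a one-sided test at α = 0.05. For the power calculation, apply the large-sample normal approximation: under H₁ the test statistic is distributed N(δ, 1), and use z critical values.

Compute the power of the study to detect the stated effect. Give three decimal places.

Noncentrality parameter: δ = d·√n = 0.51 × √27 = 2.6500
Critical value for a one-sided test at α = 0.05: z_α = 1.645.
Power = P(Z > 1.645 − δ) = Φ(1.005) = 0.8426.

Power ≈ 0.843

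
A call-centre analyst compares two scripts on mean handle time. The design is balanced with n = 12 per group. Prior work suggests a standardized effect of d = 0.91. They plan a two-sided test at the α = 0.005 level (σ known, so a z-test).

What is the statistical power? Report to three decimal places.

Power ≈ 0.282

Noncentrality parameter: δ = d·√(n/2) = 0.91 × √(12/2) = 2.2290
Critical value for a two-sided test at α = 0.005: z_{α/2} = 2.807.
Power = Φ(δ − 2.807) + Φ(−δ − 2.807) = Φ(-0.578) + Φ(-5.036) = 0.2816 + 0.0000 = 0.2816.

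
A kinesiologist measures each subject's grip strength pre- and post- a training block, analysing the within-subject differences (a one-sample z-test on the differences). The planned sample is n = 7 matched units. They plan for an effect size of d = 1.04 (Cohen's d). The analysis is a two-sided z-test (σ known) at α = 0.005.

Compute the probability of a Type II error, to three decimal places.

Noncentrality parameter: λ = d·√n = 1.04 × √7 = 2.7516
Critical value for a two-sided test at α = 0.005: z_{α/2} = 2.807.
Power = Φ(λ − 2.807) + Φ(−λ − 2.807) = Φ(-0.055) + Φ(-5.559) = 0.4779 + 0.0000 = 0.4779.
Type II error: β = 1 − power = 1 − 0.4779 = 0.5221.

β ≈ 0.522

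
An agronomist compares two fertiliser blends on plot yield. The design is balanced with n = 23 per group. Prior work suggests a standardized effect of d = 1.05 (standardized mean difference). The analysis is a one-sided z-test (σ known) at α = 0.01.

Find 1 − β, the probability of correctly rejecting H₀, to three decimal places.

Power ≈ 0.891

Noncentrality parameter: δ = d·√(n/2) = 1.05 × √(23/2) = 3.5607
Critical value for a one-sided test at α = 0.01: z_α = 2.326.
Power = P(Z > 2.326 − δ) = Φ(1.234) = 0.8915.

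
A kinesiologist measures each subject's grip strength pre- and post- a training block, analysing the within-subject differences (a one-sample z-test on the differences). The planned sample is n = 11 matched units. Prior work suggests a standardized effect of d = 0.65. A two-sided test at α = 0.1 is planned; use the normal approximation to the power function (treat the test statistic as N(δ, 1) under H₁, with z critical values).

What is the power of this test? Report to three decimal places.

Power ≈ 0.695

Noncentrality parameter: δ = d·√n = 0.65 × √11 = 2.1558
Two-sided α = 0.1 → critical value z_{0.05} = 1.645.
Power = Φ(δ − 1.645) + Φ(−δ − 1.645) = Φ(0.511) + Φ(-3.801) = 0.6953 + 0.0001 = 0.6954.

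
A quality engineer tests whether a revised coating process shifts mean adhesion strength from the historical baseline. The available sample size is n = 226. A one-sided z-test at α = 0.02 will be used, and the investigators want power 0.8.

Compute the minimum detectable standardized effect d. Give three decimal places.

d ≈ 0.193

Required noncentrality: δ = z_{0.02} + z_{0.20} = 2.054 + 0.842 = 2.895.
δ = d·√n ⇒ d = δ/√n = 2.895/√226 = 0.1926.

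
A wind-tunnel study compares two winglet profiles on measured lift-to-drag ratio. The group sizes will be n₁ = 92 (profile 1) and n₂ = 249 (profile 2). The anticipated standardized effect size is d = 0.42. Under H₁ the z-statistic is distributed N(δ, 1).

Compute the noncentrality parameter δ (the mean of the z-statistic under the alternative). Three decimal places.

δ ≈ 3.442

δ = d / √(1/n₁ + 1/n₂) = 0.42 / √(1/92 + 1/249) = 3.4424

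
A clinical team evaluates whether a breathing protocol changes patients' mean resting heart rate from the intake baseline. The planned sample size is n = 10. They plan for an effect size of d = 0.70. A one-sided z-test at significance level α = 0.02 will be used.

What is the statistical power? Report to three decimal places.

Noncentrality parameter: δ = d·√n = 0.70 × √10 = 2.2136
Critical value for a one-sided test at α = 0.02: z_α = 2.054.
Power = P(Z > 2.054 − δ) = Φ(0.160) = 0.5635.

Power ≈ 0.563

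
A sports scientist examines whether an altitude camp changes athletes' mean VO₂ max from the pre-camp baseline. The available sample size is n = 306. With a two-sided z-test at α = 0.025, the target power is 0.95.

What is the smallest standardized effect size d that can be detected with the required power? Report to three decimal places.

d ≈ 0.222

Required noncentrality: δ = z_{0.0125} + z_{0.05} = 2.241 + 1.645 = 3.886.
(Lower-tail contribution to power is negligible for δ > 0.)
δ = d·√n ⇒ d = δ/√n = 3.886/√306 = 0.2222.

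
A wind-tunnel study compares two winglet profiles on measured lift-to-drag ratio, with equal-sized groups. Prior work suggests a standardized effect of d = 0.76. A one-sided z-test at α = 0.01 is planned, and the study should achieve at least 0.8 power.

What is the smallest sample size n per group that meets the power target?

n = 35 per group

Set Φ(δ − 2.326) = 0.8; then δ − 2.326 = Φ⁻¹(0.8) = 0.842, giving δ = 3.168.
δ = d·√(n/2) ⇒ n = 2(δ/d)² = 2 × (3.168 / 0.76)² = 34.75.
Rounding up, n = 35 per group.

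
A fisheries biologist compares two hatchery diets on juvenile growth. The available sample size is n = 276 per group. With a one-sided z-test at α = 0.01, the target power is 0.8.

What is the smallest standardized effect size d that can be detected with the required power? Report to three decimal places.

d ≈ 0.270

Need Φ(δ − 2.326) = 0.8, so δ = 2.326 + 0.842 = 3.168.
δ = d·√(n/2) ⇒ d = δ/√(n/2) = 3.168/√(276/2) = 0.2697.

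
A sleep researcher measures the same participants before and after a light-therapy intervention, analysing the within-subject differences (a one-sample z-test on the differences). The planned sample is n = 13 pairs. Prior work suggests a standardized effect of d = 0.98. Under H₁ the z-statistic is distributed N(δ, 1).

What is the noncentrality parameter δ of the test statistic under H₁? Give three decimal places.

δ = d·√n = 0.98 × √13 = 3.5334

δ ≈ 3.533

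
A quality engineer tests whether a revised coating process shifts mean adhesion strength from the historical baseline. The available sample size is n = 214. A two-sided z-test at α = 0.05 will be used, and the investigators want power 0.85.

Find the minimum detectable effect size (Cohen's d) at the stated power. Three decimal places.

Need Φ(δ − 1.960) = 0.85, so δ = 1.960 + 1.036 = 2.996.
(The second rejection-region term Φ(−δ − z_{α/2}) is negligible and dropped.)
δ = d·√n ⇒ d = δ/√n = 2.996/√214 = 0.2048.

d ≈ 0.205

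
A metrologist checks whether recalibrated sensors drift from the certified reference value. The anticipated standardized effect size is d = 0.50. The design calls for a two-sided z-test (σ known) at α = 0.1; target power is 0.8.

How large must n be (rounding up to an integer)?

n = 25

For power 0.8 need Φ(δ − z_{0.05}) = 0.8, so δ = z_{0.05} + z_{0.20} = 1.645 + 0.842 = 2.486.
(The Φ(−δ − z_{α/2}) term is vanishingly small for δ > 0 and is dropped in the standard sample-size formula.)
δ = d·√n ⇒ n = (δ/d)² = (2.486 / 0.50)² = 24.73.
Rounding up, n = 25.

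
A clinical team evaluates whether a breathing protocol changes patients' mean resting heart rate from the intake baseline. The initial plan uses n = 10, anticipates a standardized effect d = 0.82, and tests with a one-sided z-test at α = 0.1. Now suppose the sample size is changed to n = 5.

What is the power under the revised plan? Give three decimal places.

Power ≈ 0.710

With n = 5: δ = d·√n = 0.82 × √5 = 1.8336. Critical value z_{0.1} = 1.282.
Revised power = P(Z > 1.282 − δ) = Φ(0.552) = 0.7095.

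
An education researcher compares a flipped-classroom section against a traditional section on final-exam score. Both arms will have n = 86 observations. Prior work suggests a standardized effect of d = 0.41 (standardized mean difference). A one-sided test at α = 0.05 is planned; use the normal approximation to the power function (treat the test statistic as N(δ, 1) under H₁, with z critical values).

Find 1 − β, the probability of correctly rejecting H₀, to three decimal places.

Noncentrality parameter: δ = d·√(n/2) = 0.41 × √(86/2) = 2.6885
Critical value for a one-sided test at α = 0.05: z_α = 1.645.
Power = P(Z > 1.645 − δ) = Φ(1.044) = 0.8517.

Power ≈ 0.852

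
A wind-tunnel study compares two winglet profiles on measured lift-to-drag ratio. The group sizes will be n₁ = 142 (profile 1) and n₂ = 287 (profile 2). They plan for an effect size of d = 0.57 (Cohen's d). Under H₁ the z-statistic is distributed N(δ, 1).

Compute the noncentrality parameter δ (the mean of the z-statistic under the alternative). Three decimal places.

δ ≈ 5.556

The noncentrality parameter scales effect size by the design's sample-size factor: δ = d / √(1/n₁ + 1/n₂) = 0.57 / √(1/142 + 1/287) = 5.5556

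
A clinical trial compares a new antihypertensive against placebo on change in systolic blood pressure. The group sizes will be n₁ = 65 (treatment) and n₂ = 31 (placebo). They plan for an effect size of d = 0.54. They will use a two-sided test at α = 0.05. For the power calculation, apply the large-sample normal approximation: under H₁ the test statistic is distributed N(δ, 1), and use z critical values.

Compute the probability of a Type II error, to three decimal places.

β ≈ 0.304

Noncentrality parameter: δ = d / √(1/n₁ + 1/n₂) = 0.54 / √(1/65 + 1/31) = 2.4740
Two-sided α = 0.05 → critical value z_{0.025} = 1.960.
Power = Φ(δ − 1.960) + Φ(−δ − 1.960) = Φ(0.514) + Φ(-4.434) = 0.6964 + 0.0000 = 0.6964.
Type II error: β = 1 − power = 1 − 0.6964 = 0.3036.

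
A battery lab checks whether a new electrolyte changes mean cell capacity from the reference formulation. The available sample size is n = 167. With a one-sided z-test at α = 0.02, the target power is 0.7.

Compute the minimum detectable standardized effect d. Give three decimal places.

d ≈ 0.200

Need Φ(δ − 2.054) = 0.7, so δ = 2.054 + 0.524 = 2.578.
δ = d·√n ⇒ d = δ/√n = 2.578/√167 = 0.1995.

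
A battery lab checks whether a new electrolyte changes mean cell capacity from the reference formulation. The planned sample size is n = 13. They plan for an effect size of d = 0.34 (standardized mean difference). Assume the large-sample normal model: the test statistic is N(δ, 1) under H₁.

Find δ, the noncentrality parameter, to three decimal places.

The noncentrality parameter scales effect size by the design's sample-size factor: δ = d·√n = 0.34 × √13 = 1.2259

δ ≈ 1.226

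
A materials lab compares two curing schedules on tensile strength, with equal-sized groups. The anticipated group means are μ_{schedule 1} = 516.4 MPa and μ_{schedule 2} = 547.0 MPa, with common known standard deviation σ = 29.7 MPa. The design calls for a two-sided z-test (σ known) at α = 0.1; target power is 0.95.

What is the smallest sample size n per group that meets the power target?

Standardized effect: d = |μ_{schedule 1} − μ_{schedule 2}| / σ = |516.4 − 547.0| / 29.7 = 1.0303
Set Φ(δ − 1.645) = 0.95; then δ − 1.645 = Φ⁻¹(0.95) = 1.645, giving δ = 3.290.
(The Φ(−δ − z_{α/2}) term is vanishingly small for δ > 0 and is dropped in the standard sample-size formula.)
δ = d·√(n/2) ⇒ n = 2(δ/d)² = 2 × (3.290 / 1.0303)² = 20.39.
Round up to the next whole unit.

n = 21 per group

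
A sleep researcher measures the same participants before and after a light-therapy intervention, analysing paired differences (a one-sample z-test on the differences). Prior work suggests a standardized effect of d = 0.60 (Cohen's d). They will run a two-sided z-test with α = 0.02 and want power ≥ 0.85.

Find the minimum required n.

n = 32

Set Φ(δ − 2.326) = 0.85; then δ − 2.326 = Φ⁻¹(0.85) = 1.036, giving δ = 3.363.
(For δ > 0 the lower-tail rejection region contributes negligibly to power, so the one-term inversion is standard.)
δ = d·√n ⇒ n = (δ/d)² = (3.363 / 0.60)² = 31.41.
Round up to the next whole unit.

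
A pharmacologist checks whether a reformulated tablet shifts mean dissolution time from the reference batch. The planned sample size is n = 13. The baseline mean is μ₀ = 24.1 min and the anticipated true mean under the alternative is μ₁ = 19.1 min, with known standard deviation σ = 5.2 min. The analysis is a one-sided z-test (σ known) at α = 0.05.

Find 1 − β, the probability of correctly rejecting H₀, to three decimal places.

Standardized effect: d = |μ₁ − μ₀| / σ = |19.1 − 24.1| / 5.2 = 0.9615
Noncentrality parameter: δ = d·√n = 0.9615 × √13 = 3.4669
Critical value for a one-sided test at α = 0.05: z_α = 1.645.
Power = Φ(δ − 1.645) = Φ(1.822) = 0.9658.

Power ≈ 0.966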